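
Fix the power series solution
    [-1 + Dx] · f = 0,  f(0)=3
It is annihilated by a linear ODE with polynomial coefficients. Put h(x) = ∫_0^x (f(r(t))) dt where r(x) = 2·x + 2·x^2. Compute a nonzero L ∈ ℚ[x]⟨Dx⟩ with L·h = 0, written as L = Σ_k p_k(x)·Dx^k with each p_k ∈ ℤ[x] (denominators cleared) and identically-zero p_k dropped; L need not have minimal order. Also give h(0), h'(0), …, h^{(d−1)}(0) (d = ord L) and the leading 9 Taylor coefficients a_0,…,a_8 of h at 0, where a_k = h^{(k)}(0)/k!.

f: a_k = 3, 3, 3/2, 1/2, 1/8, 1/40, 1/240, 1/1680, 1/13440, …
Change of var in L_f (x↦r) gives L₀.
h=∫₀ˣh₀: take L = L₀·Dx.
L = (-2 - 4·x)·Dx + Dx^2  (order 2).
h: a_k = 0, 3, 3, 4, 4, 4, 52/15, 304/105, 232/105, …
ICs: h(0) = 0, h′(0) = 3.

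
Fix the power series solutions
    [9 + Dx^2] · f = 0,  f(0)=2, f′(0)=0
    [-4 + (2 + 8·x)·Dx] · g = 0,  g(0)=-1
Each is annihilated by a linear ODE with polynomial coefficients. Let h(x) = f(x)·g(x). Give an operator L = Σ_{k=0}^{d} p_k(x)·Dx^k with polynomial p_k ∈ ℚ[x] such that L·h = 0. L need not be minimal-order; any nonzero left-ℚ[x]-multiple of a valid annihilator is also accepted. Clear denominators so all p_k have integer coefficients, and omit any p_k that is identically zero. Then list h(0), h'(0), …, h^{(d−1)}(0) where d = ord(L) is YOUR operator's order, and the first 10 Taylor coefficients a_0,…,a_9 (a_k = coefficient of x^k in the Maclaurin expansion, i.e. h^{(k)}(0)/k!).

f: a_k = 2, 0, -9, 0, 27/4, 0, -81/40, 0, 729/2240, 0, …
g: a_k = -1, -2, 2, -4, 10, -28, 84, -264, 858, -2860, …
L₀ := L_f ⊗_s L_g (sym. prod.), ord ≤ 2.
L = (21 + 72·x + 144·x^2) + (-4 - 16·x)·Dx + (1 + 8·x + 16·x^2)·Dx^2  (order 2).
h: a_k = -2, -4, 13, 10, -19/4, -67/2, 3741/40, -5979/20, 2291799/2240, -3948617/1120, …
ICs: h(0) = -2, h′(0) = -4.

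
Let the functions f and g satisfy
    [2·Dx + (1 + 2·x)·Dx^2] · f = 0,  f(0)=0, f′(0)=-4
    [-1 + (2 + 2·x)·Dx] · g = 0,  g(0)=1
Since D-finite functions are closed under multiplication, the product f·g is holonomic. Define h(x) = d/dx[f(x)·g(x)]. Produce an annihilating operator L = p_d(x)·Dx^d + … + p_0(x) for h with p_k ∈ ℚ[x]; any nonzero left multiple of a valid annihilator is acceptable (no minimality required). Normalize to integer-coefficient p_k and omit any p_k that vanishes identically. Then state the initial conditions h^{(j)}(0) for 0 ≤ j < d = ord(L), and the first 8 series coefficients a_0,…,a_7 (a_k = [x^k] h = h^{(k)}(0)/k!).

f: a_k = 0, -4, 4, -16/3, 8, -64/5, 64/3, -256/7, …
g: a_k = 1, 1/2, -1/8, 1/16, -5/128, 7/256, -21/1024, 33/2048, …
L₀ := L_f ⊗_s L_g (sym. prod.), ord ≤ 2.
h=h₀': d/dx-closure on L₀ ⇒ L.
L = (-11 - 4·x + 4·x^2) + (-28 - 36·x + 24·x^2 + 32·x^3)·Dx + (-4 - 8·x + 12·x^2 + 32·x^3 + 16·x^4)·Dx^2  (order 2).
h: a_k = -4, 4, -17/2, 55/3, -3709/96, 12801/160, -209709/1280, 746239/2240, …
ICs: h(0) = -4, h′(0) = 4.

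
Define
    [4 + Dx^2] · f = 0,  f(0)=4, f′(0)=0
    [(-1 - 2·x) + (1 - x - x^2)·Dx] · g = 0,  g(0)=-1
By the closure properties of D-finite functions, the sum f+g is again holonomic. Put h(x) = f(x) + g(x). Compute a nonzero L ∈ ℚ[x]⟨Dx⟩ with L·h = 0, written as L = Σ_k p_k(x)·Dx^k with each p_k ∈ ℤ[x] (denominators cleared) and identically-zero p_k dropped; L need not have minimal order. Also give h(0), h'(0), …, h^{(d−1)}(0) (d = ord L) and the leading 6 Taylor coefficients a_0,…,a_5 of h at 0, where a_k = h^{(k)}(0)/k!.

f: a_k = 4, 0, -8, 0, 8/3, 0, …
g: a_k = -1, -1, -2, -3, -5, -8, …
Sum ⇒ L₀ = lclm(L_f,L_g) in ℚ(x)⟨Dx⟩.
L = (-44 - 96·x - 32·x^2 - 48·x^3 - 40·x^4 - 16·x^5) + (16 - 20·x - 8·x^2 + 16·x^3 - 12·x^4 - 24·x^5 - 8·x^6)·Dx + (-11 - 24·x - 8·x^2 - 12·x^3 - 10·x^4 - 4·x^5)·Dx^2 + (4 - 5·x - 2·x^2 + 4·x^3 - 3·x^4 - 6·x^5 - 2·x^6)·Dx^3  (order 3).
h: a_k = 3, -1, -10, -3, -7/3, -8, …
ICs: h(0) = 3, h′(0) = -1, h′′(0) = -20.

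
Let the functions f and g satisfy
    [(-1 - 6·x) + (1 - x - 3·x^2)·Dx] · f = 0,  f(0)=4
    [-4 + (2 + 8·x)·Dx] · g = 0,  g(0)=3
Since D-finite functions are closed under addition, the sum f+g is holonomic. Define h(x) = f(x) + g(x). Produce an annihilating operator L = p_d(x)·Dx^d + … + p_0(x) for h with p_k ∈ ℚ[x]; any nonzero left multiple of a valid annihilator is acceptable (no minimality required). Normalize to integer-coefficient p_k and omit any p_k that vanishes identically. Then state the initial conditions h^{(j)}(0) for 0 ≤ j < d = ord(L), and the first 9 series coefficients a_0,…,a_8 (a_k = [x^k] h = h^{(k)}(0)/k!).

L = (-20 - 120·x - 216·x^2 - 360·x^3) + (12 + 74·x + 306·x^2 + 744·x^3 + 900·x^4)·Dx + (1 - 9·x - 73·x^2 - 18·x^3 + 354·x^4 + 360·x^5)·Dx^2  (order 2).
h: a_k = 7, 10, 10, 40, 46, 244, 136, 1660, -542, …
ICs: h(0) = 7, h′(0) = 10.

f: a_k = 4, 4, 16, 28, 76, 160, 388, 868, 2032, …
g: a_k = 3, 6, -6, 12, -30, 84, -252, 792, -2574, …
Sum ⇒ L₀ = lclm(L_f,L_g) in ℚ(x)⟨Dx⟩.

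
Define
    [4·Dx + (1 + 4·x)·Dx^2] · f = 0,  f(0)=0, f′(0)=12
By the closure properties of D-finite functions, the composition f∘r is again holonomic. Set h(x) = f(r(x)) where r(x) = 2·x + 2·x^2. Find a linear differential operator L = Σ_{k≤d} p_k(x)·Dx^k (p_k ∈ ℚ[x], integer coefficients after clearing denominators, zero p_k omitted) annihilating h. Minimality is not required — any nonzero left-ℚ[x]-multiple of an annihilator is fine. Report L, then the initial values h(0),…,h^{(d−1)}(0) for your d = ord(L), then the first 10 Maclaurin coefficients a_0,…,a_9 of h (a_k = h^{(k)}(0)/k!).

f: a_k = 0, 12, -24, 64, -192, 3072/5, -2048, 49152/7, -24576, 262144/3, …
f∘r: x↦r, Dx↦Dx/r' in L_f ⇒ L₀.
L = (6 + 16·x + 16·x^2)·Dx + (1 + 10·x + 24·x^2 + 16·x^3)·Dx^2  (order 2).
h: a_k = 0, 24, -72, 320, -1632, 44544/5, -50688, 2076672/7, -1772544, 32276480/3, …
ICs: h(0) = 0, h′(0) = 24.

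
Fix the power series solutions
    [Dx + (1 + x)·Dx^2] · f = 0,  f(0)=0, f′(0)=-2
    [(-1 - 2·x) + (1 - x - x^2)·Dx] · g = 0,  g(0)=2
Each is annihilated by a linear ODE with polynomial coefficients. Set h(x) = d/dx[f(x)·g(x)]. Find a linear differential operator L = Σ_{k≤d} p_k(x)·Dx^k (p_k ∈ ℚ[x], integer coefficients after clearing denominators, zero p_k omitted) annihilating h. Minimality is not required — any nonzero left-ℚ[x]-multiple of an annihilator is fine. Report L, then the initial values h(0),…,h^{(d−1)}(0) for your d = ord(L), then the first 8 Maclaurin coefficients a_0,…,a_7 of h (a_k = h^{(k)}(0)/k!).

f: a_k = 0, -2, 1, -2/3, 1/2, -2/5, 1/3, -2/7, …
g: a_k = 2, 2, 4, 6, 10, 16, 26, 42, …
Product ⇒ symmetric product L₀, ord ≤ 2.
Differentiate: ansatz ord ≤ ord L₀ ⇒ L.
L = (26 + 54·x + 36·x^2) + (7 + 37·x + 60·x^2 + 28·x^3)·Dx + (-3 - 4·x + 6·x^2 + 11·x^3 + 4·x^4)·Dx^2  (order 2).
h: a_k = -4, -4, -22, -100/3, -247/3, -724/5, -1441/5, -54436/105, …
ICs: h(0) = -4, h′(0) = -4.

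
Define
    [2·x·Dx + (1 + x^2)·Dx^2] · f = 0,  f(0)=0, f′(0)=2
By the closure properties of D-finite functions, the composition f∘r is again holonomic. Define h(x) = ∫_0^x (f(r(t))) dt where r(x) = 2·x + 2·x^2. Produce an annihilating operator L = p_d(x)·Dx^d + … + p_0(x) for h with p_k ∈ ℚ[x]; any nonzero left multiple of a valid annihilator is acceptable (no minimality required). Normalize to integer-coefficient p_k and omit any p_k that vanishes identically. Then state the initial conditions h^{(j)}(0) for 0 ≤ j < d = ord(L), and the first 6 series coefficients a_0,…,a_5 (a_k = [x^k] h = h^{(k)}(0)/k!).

L = (-2 + 8·x + 32·x^2 + 48·x^3 + 24·x^4)·Dx^2 + (1 + 2·x + 4·x^2 + 16·x^3 + 20·x^4 + 8·x^5)·Dx^3  (order 3).
h: a_k = 0, 0, 2, 4/3, -4/3, -16/5, …
ICs: h(0) = 0, h′(0) = 0, h′′(0) = 4.

f: a_k = 0, 2, 0, -2/3, 0, 2/5, …
Change of var in L_f (x↦r) gives L₀.
Integrate: L := L₀·Dx.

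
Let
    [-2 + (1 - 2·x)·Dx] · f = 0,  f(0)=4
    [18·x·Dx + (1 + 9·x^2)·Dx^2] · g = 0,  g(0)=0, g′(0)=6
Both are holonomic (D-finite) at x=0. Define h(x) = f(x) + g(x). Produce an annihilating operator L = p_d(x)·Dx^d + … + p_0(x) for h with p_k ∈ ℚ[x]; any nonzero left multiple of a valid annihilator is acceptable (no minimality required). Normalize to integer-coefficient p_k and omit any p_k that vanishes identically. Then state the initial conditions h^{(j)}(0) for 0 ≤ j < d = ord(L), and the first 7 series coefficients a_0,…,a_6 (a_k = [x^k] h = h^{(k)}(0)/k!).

L = (-36 + 288·x + 972·x^2)·Dx + (21 - 36·x + 9·x^2 + 972·x^3)·Dx^2 + (-2 - 5·x - 45·x^3 + 162·x^4)·Dx^3  (order 3).
h: a_k = 4, 14, 16, 14, 64, 1126/5, 256, …
ICs: h(0) = 4, h′(0) = 14, h′′(0) = 32.

f: a_k = 4, 8, 16, 32, 64, 128, 256, …
g: a_k = 0, 6, 0, -18, 0, 486/5, 0, …
L₀ := lclm(L_f,L_g); ord L₀ ≤ 1+2.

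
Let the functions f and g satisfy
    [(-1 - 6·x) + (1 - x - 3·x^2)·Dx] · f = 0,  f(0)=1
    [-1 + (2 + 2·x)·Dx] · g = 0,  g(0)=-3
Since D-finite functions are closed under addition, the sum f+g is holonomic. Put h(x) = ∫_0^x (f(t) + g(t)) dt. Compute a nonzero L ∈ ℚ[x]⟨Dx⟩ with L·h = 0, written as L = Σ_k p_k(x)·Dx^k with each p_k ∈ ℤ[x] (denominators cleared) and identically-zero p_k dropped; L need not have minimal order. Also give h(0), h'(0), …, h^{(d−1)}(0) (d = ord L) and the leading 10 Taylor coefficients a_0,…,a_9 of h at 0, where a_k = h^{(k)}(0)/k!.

L = (-17 - 57·x - 135·x^2 - 90·x^3)·Dx + (33 + 134·x + 387·x^2 + 510·x^3 + 225·x^4)·Dx^2 + (-2 - 30·x - 22·x^2 + 126·x^3 + 210·x^4 + 90·x^5)·Dx^3  (order 3).
h: a_k = 0, -2, -1/4, 35/24, 109/64, 2447/640, 10219/1536, 99391/7168, 444317/16384, 16647431/294912, …
ICs: h(0) = 0, h′(0) = -2, h′′(0) = -1/2.

f: a_k = 1, 1, 4, 7, 19, 40, 97, 217, 508, 1159, …
g: a_k = -3, -3/2, 3/8, -3/16, 15/128, -21/256, 63/1024, -99/2048, 1287/32768, -2145/65536, …
f+g: L₀ = lclm(L_f,L_g), ord ≤ 1+1.
h=∫₀ˣh₀: take L = L₀·Dx.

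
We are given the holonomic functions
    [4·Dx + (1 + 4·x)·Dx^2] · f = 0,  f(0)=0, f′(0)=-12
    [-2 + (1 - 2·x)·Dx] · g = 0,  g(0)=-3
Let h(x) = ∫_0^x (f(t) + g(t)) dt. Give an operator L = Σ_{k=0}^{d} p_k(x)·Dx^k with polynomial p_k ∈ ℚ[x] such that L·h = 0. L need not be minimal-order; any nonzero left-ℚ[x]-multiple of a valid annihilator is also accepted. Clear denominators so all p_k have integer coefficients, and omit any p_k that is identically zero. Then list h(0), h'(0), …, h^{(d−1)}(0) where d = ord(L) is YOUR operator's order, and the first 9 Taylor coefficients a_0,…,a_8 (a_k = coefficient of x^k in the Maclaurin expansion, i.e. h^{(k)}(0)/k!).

L = (-28 - 16·x)·Dx^2 + (1 - 40·x - 32·x^2)·Dx^3 + (1 + 3·x - 6·x^2 - 8·x^3)·Dx^4  (order 4).
h: a_k = 0, -3, -9, 4, -22, 144/5, -592/5, 1856/7, -6480/7, …
ICs: h(0) = 0, h′(0) = -3, h′′(0) = -18, h′′′(0) = 24.

f: a_k = 0, -12, 24, -64, 192, -3072/5, 2048, -49152/7, 24576, …
g: a_k = -3, -6, -12, -24, -48, -96, -192, -384, -768, …
f+g: L₀ = lclm(L_f,L_g), ord ≤ 2+1.
∫: right-multiply L₀ by Dx.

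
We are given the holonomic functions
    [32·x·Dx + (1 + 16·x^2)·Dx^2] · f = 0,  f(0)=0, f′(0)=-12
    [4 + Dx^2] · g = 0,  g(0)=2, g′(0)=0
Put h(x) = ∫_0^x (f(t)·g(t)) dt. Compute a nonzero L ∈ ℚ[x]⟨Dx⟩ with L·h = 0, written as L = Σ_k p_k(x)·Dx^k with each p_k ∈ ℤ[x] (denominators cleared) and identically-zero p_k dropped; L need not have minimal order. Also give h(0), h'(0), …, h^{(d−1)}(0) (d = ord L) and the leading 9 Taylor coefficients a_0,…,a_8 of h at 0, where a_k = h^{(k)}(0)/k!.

L = (1360 + 60416·x^2 + 106496·x^4 + 262144·x^6 + 1048576·x^8)·Dx + (2304·x + 45056·x^3 + 196608·x^5 + 1048576·x^7)·Dx^2 + (360 + 15872·x^2 + 36864·x^4 + 131072·x^6 + 524288·x^8)·Dx^3 + (576·x + 11264·x^3 + 49152·x^5 + 262144·x^7)·Dx^4 + (5 + 192·x^2 + 2560·x^4 + 16384·x^6 + 65536·x^8)·Dx^5  (order 5).
h: a_k = 0, 0, -12, 0, 44, 0, -3752/15, 0, 217724/105, …
ICs: h(0) = 0, h′(0) = 0, h′′(0) = -24, h′′′(0) = 0, h′′′′(0) = 1056.

f: a_k = 0, -12, 0, 64, 0, -3072/5, 0, 49152/7, 0, …
g: a_k = 2, 0, -4, 0, 4/3, 0, -8/45, 0, 4/315, …
f·g: L₀ = L_f ⊗_s L_g, ord ≤ 2·2.
h=∫₀ˣh₀: take L = L₀·Dx.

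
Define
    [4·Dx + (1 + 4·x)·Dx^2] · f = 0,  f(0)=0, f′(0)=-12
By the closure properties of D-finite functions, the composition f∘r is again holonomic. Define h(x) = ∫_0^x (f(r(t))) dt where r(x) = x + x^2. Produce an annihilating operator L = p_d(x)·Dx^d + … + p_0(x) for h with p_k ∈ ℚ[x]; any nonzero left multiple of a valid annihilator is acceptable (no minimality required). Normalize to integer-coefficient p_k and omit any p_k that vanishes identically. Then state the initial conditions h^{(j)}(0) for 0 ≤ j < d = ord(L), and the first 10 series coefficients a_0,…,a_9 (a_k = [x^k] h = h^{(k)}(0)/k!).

f: a_k = 0, -12, 24, -64, 192, -3072/5, 2048, -49152/7, 24576, -262144/3, …
L₀ from L_f via x↦r, Dx↦r'^{-1}Dx.
Integrate: L := L₀·Dx.
L = 2·Dx^2 + (1 + 2·x)·Dx^3  (order 3).
h: a_k = 0, 0, -6, 4, -4, 24/5, -32/5, 64/7, -96/7, 64/3, …
ICs: h(0) = 0, h′(0) = 0, h′′(0) = -12.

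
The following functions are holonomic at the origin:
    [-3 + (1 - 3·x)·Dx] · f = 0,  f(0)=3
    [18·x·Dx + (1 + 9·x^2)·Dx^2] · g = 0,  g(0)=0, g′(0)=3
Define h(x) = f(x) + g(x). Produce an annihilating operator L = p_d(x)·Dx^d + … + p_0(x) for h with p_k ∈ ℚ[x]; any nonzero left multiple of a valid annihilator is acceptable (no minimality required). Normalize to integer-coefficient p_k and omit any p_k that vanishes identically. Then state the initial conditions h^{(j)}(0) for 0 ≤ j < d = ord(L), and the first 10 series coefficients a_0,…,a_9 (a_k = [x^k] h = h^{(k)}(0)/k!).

L = (-18 + 216·x + 486·x^2)·Dx + (12 - 18·x + 108·x^2 + 486·x^3)·Dx^2 + (-1 + 81·x^4)·Dx^3  (order 3).
h: a_k = 3, 12, 27, 72, 243, 3888/5, 2187, 43740/7, 19683, 61236, …
ICs: h(0) = 3, h′(0) = 12, h′′(0) = 54.

f: a_k = 3, 9, 27, 81, 243, 729, 2187, 6561, 19683, 59049, …
g: a_k = 0, 3, 0, -9, 0, 243/5, 0, -2187/7, 0, 2187, …
Weyl lclm of L_f,L_g ⇒ L₀ (ord ≤ 3).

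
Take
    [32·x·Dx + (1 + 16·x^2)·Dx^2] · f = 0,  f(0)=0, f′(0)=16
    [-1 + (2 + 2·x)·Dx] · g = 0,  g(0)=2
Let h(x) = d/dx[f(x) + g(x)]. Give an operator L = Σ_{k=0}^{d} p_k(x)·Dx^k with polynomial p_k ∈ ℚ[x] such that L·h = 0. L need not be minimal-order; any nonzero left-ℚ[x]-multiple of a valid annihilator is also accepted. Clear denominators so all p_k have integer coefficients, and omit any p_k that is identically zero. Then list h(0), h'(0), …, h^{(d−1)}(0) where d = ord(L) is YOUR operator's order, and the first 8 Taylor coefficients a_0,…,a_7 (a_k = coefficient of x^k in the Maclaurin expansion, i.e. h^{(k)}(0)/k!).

L = (-64 - 160·x + 3072·x^2 + 1536·x^3) + (-131 - 256·x + 5920·x^2 + 12288·x^3 + 5376·x^4)·Dx + (-2 + 126·x + 192·x^2 + 2112·x^3 + 3584·x^4 + 1536·x^5)·Dx^2  (order 2).
h: a_k = 17, -1/2, -2045/8, -5/16, 524323/128, -63/256, -67108633/1024, -429/2048, …
ICs: h(0) = 17, h′(0) = -1/2.

f: a_k = 0, 16, 0, -256/3, 0, 4096/5, 0, -65536/7, …
g: a_k = 2, 1, -1/4, 1/8, -5/64, 7/128, -21/512, 33/1024, …
f+g: L₀ = lclm(L_f,L_g), ord ≤ 2+1.
Differentiate: ansatz ord ≤ ord L₀ ⇒ L.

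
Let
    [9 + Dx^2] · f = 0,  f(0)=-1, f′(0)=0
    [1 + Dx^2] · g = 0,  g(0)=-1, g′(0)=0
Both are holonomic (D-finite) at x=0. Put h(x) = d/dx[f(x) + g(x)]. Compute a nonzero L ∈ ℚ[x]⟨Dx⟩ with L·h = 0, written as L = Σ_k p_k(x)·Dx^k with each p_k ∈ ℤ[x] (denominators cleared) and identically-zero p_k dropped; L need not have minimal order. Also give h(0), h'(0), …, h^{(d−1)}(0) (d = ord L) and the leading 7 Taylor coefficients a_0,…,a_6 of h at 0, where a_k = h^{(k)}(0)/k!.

f: a_k = -1, 0, 9/2, 0, -27/8, 0, 81/80, …
g: a_k = -1, 0, 1/2, 0, -1/24, 0, 1/720, …
h₀=f+g: left-lcm gives L₀, ord ≤ 4.
Derive L from L₀ (diff closure).
L = 9 + 10·Dx^2 + Dx^4  (order 4).
h: a_k = 0, 10, 0, -41/3, 0, 73/12, 0, …
ICs: h(0) = 0, h′(0) = 10, h′′(0) = 0, h′′′(0) = -82.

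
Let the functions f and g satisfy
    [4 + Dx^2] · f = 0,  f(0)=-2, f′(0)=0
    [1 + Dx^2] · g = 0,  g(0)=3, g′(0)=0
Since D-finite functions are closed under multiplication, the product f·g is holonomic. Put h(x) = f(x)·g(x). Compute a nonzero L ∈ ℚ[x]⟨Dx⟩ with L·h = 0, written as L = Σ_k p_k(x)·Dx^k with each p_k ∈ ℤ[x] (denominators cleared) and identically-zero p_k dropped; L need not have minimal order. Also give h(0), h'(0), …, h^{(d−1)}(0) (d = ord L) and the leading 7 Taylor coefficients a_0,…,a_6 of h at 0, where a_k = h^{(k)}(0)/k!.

f: a_k = -2, 0, 4, 0, -4/3, 0, 8/45, …
g: a_k = 3, 0, -3/2, 0, 1/8, 0, -1/240, …
f·g: L₀ = L_f ⊗_s L_g, ord ≤ 2·2.
L = 9 + 10·Dx^2 + Dx^4  (order 4).
h: a_k = -6, 0, 15, 0, -41/4, 0, 73/24, …
ICs: h(0) = -6, h′(0) = 0, h′′(0) = 30, h′′′(0) = 0.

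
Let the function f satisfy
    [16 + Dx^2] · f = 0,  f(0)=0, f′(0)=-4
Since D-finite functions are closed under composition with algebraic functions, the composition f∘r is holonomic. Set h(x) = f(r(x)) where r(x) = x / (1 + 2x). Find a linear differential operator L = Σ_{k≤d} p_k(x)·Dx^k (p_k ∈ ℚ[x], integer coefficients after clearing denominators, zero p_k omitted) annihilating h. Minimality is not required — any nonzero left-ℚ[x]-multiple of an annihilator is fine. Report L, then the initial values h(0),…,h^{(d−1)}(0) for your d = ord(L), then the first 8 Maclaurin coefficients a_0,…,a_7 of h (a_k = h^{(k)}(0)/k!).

f: a_k = 0, -4, 0, 32/3, 0, -128/15, 0, 1024/315, …
f∘r: x↦r, Dx↦Dx/r' in L_f ⇒ L₀.
L = 16 + (4 + 24·x + 48·x^2 + 32·x^3)·Dx + (1 + 8·x + 24·x^2 + 32·x^3 + 16·x^4)·Dx^2  (order 2).
h: a_k = 0, -4, 8, -16/3, -32, 2752/15, -640, 565504/315, …
ICs: h(0) = 0, h′(0) = -4.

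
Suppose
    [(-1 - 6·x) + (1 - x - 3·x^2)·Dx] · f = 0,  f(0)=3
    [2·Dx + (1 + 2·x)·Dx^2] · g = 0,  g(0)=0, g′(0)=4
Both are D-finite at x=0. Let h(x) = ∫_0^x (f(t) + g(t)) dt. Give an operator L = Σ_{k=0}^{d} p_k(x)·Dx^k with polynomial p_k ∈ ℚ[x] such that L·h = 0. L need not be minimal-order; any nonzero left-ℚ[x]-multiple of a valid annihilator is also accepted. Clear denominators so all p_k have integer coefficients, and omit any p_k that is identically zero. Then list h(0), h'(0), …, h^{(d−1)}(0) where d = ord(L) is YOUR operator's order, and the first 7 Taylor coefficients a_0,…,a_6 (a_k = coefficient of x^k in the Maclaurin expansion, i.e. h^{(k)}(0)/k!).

L = (74 + 412·x + 948·x^2 + 864·x^3 + 648·x^4)·Dx^2 + (17 + 212·x + 890·x^2 + 1644·x^3 + 1764·x^4 + 1080·x^5)·Dx^3 + (-5 - 27·x - 33·x^2 + 68·x^3 + 276·x^4 + 396·x^5 + 216·x^6)·Dx^4  (order 4).
h: a_k = 0, 3, 7/2, 8/3, 79/12, 49/5, 332/15, …
ICs: h(0) = 0, h′(0) = 3, h′′(0) = 7, h′′′(0) = 16.

f: a_k = 3, 3, 12, 21, 57, 120, 291, …
g: a_k = 0, 4, -4, 16/3, -8, 64/5, -64/3, …
Weyl lclm of L_f,L_g ⇒ L₀ (ord ≤ 3).
h=∫₀ˣh₀: take L = L₀·Dx.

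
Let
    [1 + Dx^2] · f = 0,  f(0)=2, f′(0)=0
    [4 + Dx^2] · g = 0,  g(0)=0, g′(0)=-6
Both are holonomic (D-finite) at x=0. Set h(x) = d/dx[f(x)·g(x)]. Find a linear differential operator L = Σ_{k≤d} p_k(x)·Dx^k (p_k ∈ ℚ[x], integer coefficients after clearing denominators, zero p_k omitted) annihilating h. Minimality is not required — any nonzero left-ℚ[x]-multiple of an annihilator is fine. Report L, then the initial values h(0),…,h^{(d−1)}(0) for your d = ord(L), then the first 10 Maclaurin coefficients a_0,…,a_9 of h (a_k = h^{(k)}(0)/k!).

L = 9 + 10·Dx^2 + Dx^4  (order 4).
h: a_k = -12, 0, 42, 0, -61/2, 0, 547/60, 0, -703/480, 0, …
ICs: h(0) = -12, h′(0) = 0, h′′(0) = 84, h′′′(0) = 0.

f: a_k = 2, 0, -1, 0, 1/12, 0, -1/360, 0, 1/20160, 0, …
g: a_k = 0, -6, 0, 4, 0, -4/5, 0, 8/105, 0, -4/945, …
Product ⇒ symmetric product L₀, ord ≤ 4.
Derive L from L₀ (diff closure).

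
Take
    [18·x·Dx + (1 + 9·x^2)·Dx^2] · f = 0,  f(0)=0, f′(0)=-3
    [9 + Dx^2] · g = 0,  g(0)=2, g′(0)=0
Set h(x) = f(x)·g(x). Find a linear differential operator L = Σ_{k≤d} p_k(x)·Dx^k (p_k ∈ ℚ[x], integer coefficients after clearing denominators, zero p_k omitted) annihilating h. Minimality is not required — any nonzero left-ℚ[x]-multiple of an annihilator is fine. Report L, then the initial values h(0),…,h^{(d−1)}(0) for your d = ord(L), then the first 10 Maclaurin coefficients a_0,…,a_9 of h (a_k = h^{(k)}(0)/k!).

L = (810 + 18954·x^2 + 72171·x^4 + 236196·x^6 + 531441·x^8) + (972·x + 14580·x^3 + 78732·x^5 + 236196·x^7)·Dx + (108 + 2592·x^2 + 13122·x^4 + 52488·x^6 + 118098·x^8)·Dx^2 + (108·x + 1620·x^3 + 8748·x^5 + 26244·x^7)·Dx^3 + (2 + 54·x^2 + 567·x^4 + 2916·x^6 + 6561·x^8)·Dx^4  (order 4).
h: a_k = 0, -6, 0, 45, 0, -3969/20, 0, 316143/280, 0, -16874163/2240, …
ICs: h(0) = 0, h′(0) = -6, h′′(0) = 0, h′′′(0) = 270.

f: a_k = 0, -3, 0, 9, 0, -243/5, 0, 2187/7, 0, -2187, …
g: a_k = 2, 0, -9, 0, 27/4, 0, -81/40, 0, 729/2240, 0, …
L₀ := L_f ⊗_s L_g (sym. prod.), ord ≤ 4.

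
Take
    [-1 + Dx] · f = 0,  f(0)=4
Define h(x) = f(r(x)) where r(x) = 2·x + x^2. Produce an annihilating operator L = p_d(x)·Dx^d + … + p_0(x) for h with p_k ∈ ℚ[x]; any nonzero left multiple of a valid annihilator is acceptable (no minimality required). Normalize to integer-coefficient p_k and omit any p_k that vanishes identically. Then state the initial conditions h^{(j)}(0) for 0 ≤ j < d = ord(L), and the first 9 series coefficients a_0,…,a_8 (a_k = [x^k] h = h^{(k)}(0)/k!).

f: a_k = 4, 4, 2, 2/3, 1/6, 1/30, 1/180, 1/1260, 1/10080, …
Change of var in L_f (x↦r) gives L₀.
L = (-2 - 2·x) + Dx  (order 1).
h: a_k = 4, 8, 12, 40/3, 38/3, 52/5, 346/45, 1628/315, 45/14, …
ICs: h(0) = 4.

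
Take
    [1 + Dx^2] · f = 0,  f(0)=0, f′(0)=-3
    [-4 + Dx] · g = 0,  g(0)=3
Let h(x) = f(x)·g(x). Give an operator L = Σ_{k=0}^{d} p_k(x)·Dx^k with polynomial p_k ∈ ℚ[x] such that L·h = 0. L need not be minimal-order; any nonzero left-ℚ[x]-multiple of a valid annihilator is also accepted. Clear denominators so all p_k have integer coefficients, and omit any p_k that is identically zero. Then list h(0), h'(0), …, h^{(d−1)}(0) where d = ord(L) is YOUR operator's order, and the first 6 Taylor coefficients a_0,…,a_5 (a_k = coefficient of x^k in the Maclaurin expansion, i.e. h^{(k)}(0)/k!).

f: a_k = 0, -3, 0, 1/2, 0, -1/40, …
g: a_k = 3, 12, 24, 32, 32, 128/5, …
L₀ := L_f ⊗_s L_g (sym. prod.), ord ≤ 2.
L = 17 - 8·Dx + Dx^2  (order 2).
h: a_k = 0, -9, -36, -141/2, -90, -3363/40, …
ICs: h(0) = 0, h′(0) = -9.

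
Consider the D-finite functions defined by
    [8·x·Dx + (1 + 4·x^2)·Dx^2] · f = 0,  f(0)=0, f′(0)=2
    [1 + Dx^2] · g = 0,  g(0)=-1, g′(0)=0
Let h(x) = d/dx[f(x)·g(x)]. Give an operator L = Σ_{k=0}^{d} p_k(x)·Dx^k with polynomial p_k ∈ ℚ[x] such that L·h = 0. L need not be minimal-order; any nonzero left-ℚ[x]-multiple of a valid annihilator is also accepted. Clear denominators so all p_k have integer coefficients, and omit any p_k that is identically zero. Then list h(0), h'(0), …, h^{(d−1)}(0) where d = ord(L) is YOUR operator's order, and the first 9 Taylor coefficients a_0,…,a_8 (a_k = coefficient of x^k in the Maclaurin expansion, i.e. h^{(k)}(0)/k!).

f: a_k = 0, 2, 0, -8/3, 0, 32/5, 0, -128/7, 0, …
g: a_k = -1, 0, 1/2, 0, -1/24, 0, 1/720, 0, -1/40320, …
f·g: L₀ = L_f ⊗_s L_g, ord ≤ 2·2.
Differentiate: ansatz ord ≤ ord L₀ ⇒ L.
L = (3893 + 34584·x^2 + 286832·x^4 + 57600·x^6 + 768·x^8 - 10240·x^10 + 4096·x^12) + (2192·x + 44864·x^3 + 156160·x^5 + 51200·x^7 + 20480·x^9 + 16384·x^11)·Dx + (3978 + 36208·x^2 + 296160·x^4 + 76288·x^6 + 9728·x^8 - 4096·x^10 + 8192·x^12)·Dx^2 + (2192·x + 44864·x^3 + 156160·x^5 + 51200·x^7 + 20480·x^9 + 16384·x^11)·Dx^3 + (85 + 1624·x^2 + 9328·x^4 + 18688·x^6 + 8960·x^8 + 6144·x^10 + 4096·x^12)·Dx^4  (order 4).
h: a_k = -2, 0, 11, 0, -469/12, 0, 54431/360, 0, -801991/1344, …
ICs: h(0) = -2, h′(0) = 0, h′′(0) = 22, h′′′(0) = 0.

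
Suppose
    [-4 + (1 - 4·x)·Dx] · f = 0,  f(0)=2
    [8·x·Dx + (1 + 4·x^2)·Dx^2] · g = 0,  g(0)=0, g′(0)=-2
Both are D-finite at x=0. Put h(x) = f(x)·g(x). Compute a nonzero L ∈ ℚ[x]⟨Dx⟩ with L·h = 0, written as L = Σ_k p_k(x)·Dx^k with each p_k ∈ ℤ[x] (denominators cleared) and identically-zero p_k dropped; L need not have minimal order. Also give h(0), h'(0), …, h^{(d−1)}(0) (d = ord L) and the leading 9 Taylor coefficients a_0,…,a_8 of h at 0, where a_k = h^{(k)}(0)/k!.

L = 32·x + (8 - 8·x + 64·x^2)·Dx + (-1 + 4·x - 4·x^2 + 16·x^3)·Dx^2  (order 2).
h: a_k = 0, -4, -16, -176/3, -704/3, -14272/15, -57088/15, -1594624/105, -6378496/105, …
ICs: h(0) = 0, h′(0) = -4.

f: a_k = 2, 8, 32, 128, 512, 2048, 8192, 32768, 131072, …
g: a_k = 0, -2, 0, 8/3, 0, -32/5, 0, 128/7, 0, …
L₀ := L_f ⊗_s L_g (sym. prod.), ord ≤ 2.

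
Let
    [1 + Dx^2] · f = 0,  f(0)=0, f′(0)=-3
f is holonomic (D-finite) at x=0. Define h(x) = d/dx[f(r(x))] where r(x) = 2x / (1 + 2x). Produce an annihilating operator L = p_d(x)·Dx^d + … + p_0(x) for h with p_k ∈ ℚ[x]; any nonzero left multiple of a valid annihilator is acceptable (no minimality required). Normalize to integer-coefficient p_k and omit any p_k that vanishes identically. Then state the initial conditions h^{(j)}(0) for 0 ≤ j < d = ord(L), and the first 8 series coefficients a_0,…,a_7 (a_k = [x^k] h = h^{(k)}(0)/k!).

L = (28 + 96·x + 96·x^2) + (12 + 72·x + 144·x^2 + 96·x^3)·Dx + (1 + 8·x + 24·x^2 + 32·x^3 + 16·x^4)·Dx^2  (order 2).
h: a_k = -6, 24, -60, 96, -4, -720, 55448/15, -203648/15, …
ICs: h(0) = -6, h′(0) = 24.

f: a_k = 0, -3, 0, 1/2, 0, -1/40, 0, 1/1680, …
Change of var in L_f (x↦r) gives L₀.
h₀' ⇒ L via d/dx closure of L₀.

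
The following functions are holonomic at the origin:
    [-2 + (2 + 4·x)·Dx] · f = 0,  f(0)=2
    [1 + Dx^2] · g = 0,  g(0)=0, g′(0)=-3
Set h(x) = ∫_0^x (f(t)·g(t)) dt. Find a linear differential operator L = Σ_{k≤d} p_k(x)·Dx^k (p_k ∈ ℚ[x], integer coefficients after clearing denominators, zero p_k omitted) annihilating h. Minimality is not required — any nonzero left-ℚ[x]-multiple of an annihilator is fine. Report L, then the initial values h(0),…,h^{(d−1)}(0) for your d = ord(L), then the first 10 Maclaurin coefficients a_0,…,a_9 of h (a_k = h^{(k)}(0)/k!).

L = (4 + 4·x + 4·x^2)·Dx + (-2 - 4·x)·Dx^2 + (1 + 4·x + 4·x^2)·Dx^3  (order 3).
h: a_k = 0, 0, -3, -2, 1, -2/5, 8/15, -24/35, 191/210, -242/189, …
ICs: h(0) = 0, h′(0) = 0, h′′(0) = -6.

f: a_k = 2, 2, -1, 1, -5/4, 7/4, -21/8, 33/8, -429/64, 715/64, …
g: a_k = 0, -3, 0, 1/2, 0, -1/40, 0, 1/1680, 0, -1/120960, …
Product ⇒ symmetric product L₀, ord ≤ 2.
Integrate: L := L₀·Dx.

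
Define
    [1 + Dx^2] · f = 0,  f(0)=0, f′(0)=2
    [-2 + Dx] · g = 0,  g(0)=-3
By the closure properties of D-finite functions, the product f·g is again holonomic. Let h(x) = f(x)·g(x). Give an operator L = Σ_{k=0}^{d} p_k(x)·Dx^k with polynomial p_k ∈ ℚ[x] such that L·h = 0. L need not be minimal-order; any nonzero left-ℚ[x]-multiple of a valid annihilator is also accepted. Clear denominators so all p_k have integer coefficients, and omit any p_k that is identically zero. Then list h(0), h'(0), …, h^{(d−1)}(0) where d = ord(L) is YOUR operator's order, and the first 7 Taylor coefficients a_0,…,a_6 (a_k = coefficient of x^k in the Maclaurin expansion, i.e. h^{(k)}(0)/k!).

f: a_k = 0, 2, 0, -1/3, 0, 1/60, 0, …
g: a_k = -3, -6, -6, -4, -2, -4/5, -4/15, …
f·g: L₀ = L_f ⊗_s L_g, ord ≤ 2·1.
L = 5 - 4·Dx + Dx^2  (order 2).
h: a_k = 0, -6, -12, -11, -6, -41/20, -11/30, …
ICs: h(0) = 0, h′(0) = -6.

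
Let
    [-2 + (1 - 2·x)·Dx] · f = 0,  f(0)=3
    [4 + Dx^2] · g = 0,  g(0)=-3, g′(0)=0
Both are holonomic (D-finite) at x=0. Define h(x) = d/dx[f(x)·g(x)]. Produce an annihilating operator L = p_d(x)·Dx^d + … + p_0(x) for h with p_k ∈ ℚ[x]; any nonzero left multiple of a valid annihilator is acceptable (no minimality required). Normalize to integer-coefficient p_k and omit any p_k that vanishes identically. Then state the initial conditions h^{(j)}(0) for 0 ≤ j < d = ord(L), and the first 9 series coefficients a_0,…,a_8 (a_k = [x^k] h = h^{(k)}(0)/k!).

L = (-4 - 16·x + 16·x^2) + (-4 + 8·x)·Dx + (1 - 4·x + 4·x^2)·Dx^2  (order 2).
h: a_k = -18, -36, -108, -312, -780, -9336/5, -21784/5, -69712/7, -156852/7, …
ICs: h(0) = -18, h′(0) = -36.

f: a_k = 3, 6, 12, 24, 48, 96, 192, 384, 768, …
g: a_k = -3, 0, 6, 0, -2, 0, 4/15, 0, -2/105, …
f·g: L₀ = L_f ⊗_s L_g, ord ≤ 1·2.
Derive L from L₀ (diff closure).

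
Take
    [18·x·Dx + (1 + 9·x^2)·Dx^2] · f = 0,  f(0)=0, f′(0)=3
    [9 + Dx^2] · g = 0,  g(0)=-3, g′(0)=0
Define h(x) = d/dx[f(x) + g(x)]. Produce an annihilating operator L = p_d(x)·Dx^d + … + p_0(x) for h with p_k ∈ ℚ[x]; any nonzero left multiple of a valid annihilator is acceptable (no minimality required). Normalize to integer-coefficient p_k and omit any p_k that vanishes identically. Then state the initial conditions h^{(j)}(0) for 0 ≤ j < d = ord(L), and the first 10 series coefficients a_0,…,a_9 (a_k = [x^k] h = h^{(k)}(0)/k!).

L = (-1782·x + 20412·x^3 + 13122·x^5) + (-9 + 567·x^2 + 6561·x^4 + 6561·x^6)·Dx + (-198·x + 2268·x^3 + 1458·x^5)·Dx^2 + (-1 + 63·x^2 + 729·x^4 + 729·x^6)·Dx^3  (order 3).
h: a_k = 3, 27, -27, -81/2, 243, 729/40, -2187, -2187/560, 19683, 2187/4480, …
ICs: h(0) = 3, h′(0) = 27, h′′(0) = -54.

f: a_k = 0, 3, 0, -9, 0, 243/5, 0, -2187/7, 0, 2187, …
g: a_k = -3, 0, 27/2, 0, -81/8, 0, 243/80, 0, -2187/4480, 0, …
h₀=f+g: left-lcm gives L₀, ord ≤ 4.
Derive L from L₀ (diff closure).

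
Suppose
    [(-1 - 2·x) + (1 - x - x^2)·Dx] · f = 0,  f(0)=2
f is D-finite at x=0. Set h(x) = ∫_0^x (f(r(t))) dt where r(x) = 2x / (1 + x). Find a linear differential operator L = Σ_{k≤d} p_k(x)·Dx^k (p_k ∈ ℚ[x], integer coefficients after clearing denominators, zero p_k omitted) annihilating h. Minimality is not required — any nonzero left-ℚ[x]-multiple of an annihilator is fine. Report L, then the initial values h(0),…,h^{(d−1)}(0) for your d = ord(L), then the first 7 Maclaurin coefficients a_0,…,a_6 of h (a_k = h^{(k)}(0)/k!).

L = (2 + 10·x)·Dx + (-1 - x + 5·x^2 + 5·x^3)·Dx^2  (order 2).
h: a_k = 0, 2, 2, 4, 5, 12, 50/3, …
ICs: h(0) = 0, h′(0) = 2.

f: a_k = 2, 2, 4, 6, 10, 16, 26, …
f∘r: x↦r, Dx↦Dx/r' in L_f ⇒ L₀.
h=∫h₀ ⇒ L = L₀·Dx.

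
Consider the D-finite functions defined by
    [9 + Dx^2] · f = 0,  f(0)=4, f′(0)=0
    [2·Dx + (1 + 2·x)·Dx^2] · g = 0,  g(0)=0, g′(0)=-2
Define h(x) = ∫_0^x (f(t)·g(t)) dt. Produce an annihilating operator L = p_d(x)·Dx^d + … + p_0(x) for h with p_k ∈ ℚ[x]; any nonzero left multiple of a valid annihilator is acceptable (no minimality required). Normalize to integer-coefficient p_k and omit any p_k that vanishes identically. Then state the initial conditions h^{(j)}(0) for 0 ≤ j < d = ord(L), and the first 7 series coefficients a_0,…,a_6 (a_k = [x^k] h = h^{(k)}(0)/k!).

f: a_k = 4, 0, -18, 0, 27/2, 0, -81/20, …
g: a_k = 0, -2, 2, -8/3, 4, -32/5, 32/3, …
h₀=f·g: eliminate ⇒ L₀, order ≤ 2·2.
h=∫₀ˣh₀: take L = L₀·Dx.
L = (63 + 1053·x + 3969·x^2 + 5832·x^3 + 2916·x^4)·Dx + (63 + 450·x + 972·x^2 + 648·x^3)·Dx^2 + (25 + 270·x + 918·x^2 + 1296·x^3 + 648·x^4)·Dx^3 + (7 + 50·x + 108·x^2 + 72·x^3)·Dx^4 + (2 + 17·x + 53·x^2 + 72·x^3 + 36·x^4)·Dx^5  (order 5).
h: a_k = 0, 0, -4, 8/3, 19/3, -4, -23/30, …
ICs: h(0) = 0, h′(0) = 0, h′′(0) = -8, h′′′(0) = 16, h′′′′(0) = 152.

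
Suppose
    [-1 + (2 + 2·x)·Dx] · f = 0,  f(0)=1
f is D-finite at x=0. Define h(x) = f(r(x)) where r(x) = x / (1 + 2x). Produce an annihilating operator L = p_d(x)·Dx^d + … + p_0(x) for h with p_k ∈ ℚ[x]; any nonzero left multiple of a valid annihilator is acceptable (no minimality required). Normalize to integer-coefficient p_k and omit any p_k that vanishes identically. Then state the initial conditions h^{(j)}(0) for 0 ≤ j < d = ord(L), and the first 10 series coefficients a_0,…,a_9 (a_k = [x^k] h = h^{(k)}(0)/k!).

L = -1 + (2 + 10·x + 12·x^2)·Dx  (order 1).
h: a_k = 1, 1/2, -9/8, 41/16, -757/128, 3543/256, -33645/1024, 162105/2048, -6340365/32768, 31446635/65536, …
ICs: h(0) = 1.

f: a_k = 1, 1/2, -1/8, 1/16, -5/128, 7/256, -21/1024, 33/2048, -429/32768, 715/65536, …
h₀=f(r): pull back L_f along r ⇒ L₀.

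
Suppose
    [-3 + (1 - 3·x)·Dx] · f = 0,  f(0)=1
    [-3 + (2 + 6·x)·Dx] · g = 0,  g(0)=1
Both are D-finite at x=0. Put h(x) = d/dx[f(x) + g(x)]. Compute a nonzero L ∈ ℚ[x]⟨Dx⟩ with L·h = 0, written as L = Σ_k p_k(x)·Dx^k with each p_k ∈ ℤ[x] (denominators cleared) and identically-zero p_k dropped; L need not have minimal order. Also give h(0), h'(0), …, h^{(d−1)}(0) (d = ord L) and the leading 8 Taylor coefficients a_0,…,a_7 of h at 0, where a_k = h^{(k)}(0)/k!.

f: a_k = 1, 3, 9, 27, 81, 243, 729, 2187, …
g: a_k = 1, 3/2, -9/8, 27/16, -405/128, 1701/256, -15309/1024, 72171/2048, …
Sum ⇒ L₀ = lclm(L_f,L_g) in ℚ(x)⟨Dx⟩.
Differentiate: ansatz ord ≤ ord L₀ ⇒ L.
L = (-162 - 162·x) + (-63 - 486·x - 567·x^2)·Dx + (10 + 18·x - 90·x^2 - 162·x^3)·Dx^2  (order 2).
h: a_k = 9/2, 63/4, 1377/16, 9963/32, 319545/256, 2193561/512, 31858029/2048, 212176179/4096, …
ICs: h(0) = 9/2, h′(0) = 63/4.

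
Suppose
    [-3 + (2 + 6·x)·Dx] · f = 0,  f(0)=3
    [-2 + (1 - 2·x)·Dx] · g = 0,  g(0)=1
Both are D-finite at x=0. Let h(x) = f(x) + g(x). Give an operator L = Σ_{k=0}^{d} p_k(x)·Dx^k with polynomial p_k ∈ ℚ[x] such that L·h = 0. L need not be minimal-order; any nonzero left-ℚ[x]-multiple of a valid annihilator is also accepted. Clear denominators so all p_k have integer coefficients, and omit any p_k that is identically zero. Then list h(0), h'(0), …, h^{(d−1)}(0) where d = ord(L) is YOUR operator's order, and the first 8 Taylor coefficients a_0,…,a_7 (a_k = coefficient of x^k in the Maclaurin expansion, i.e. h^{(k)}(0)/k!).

L = (66 + 108·x) + (-41 - 156·x - 324·x^2)·Dx + (2 + 38·x + 24·x^2 - 216·x^3)·Dx^2  (order 2).
h: a_k = 4, 13/2, 5/8, 209/16, 833/128, 13295/256, 19609/1024, 478657/2048, …
ICs: h(0) = 4, h′(0) = 13/2.

f: a_k = 3, 9/2, -27/8, 81/16, -1215/128, 5103/256, -45927/1024, 216513/2048, …
g: a_k = 1, 2, 4, 8, 16, 32, 64, 128, …
L₀ := lclm(L_f,L_g); ord L₀ ≤ 1+1.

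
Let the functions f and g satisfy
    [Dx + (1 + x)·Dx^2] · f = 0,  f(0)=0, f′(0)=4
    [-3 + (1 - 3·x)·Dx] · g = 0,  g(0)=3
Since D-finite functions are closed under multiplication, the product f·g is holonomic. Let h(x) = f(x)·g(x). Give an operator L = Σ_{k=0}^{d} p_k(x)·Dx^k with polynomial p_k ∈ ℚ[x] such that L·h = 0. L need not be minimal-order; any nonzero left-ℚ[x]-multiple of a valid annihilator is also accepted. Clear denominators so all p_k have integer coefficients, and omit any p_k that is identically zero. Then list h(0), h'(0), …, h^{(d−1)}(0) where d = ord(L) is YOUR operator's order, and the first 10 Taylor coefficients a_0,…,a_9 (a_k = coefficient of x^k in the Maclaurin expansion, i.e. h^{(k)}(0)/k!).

f: a_k = 0, 4, -2, 4/3, -1, 4/5, -2/3, 4/7, -1/2, 4/9, …
g: a_k = 3, 9, 27, 81, 243, 729, 2187, 6561, 19683, 59049, …
f·g: L₀ = L_f ⊗_s L_g, ord ≤ 2·1.
L = 3 + (5 + 9·x)·Dx + (-1 + 2·x + 3·x^2)·Dx^2  (order 2).
h: a_k = 0, 12, 30, 94, 279, 4197/5, 12581/5, 264261/35, 1585461/70, 14269429/210, …
ICs: h(0) = 0, h′(0) = 12.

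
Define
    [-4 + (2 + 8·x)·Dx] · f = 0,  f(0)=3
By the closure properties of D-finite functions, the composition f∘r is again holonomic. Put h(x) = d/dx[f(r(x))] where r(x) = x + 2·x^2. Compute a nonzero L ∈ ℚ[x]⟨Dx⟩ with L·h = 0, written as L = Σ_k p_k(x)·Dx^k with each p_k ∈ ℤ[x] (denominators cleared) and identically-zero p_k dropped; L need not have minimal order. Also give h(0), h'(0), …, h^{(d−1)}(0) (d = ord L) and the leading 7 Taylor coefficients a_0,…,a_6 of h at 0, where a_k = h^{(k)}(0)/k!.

f: a_k = 3, 6, -6, 12, -30, 84, -252, …
Substitute x→r, Dx→(1/r')Dx; clear ⇒ L₀.
Differentiate: ansatz ord ≤ ord L₀ ⇒ L.
L = 2 + (-1 - 8·x - 24·x^2 - 32·x^3)·Dx  (order 1).
h: a_k = 6, 12, -36, 72, -60, -216, 1176, …
ICs: h(0) = 6.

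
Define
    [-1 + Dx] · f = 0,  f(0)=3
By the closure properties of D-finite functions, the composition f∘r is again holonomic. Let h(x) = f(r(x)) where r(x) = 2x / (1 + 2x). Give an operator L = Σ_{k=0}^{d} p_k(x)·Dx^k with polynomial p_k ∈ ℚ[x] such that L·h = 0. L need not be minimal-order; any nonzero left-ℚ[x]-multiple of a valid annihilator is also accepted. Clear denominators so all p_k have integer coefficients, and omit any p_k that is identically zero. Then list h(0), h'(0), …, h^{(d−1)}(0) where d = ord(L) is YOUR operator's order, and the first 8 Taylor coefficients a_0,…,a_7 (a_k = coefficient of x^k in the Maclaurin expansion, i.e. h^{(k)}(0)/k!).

f: a_k = 3, 3, 3/2, 1/2, 1/8, 1/40, 1/240, 1/1680, …
Substitute x→r, Dx→(1/r')Dx; clear ⇒ L₀.
L = -2 + (1 + 4·x + 4·x^2)·Dx  (order 1).
h: a_k = 3, 6, -6, 4, 2, -76/5, 604/15, -8728/105, …
ICs: h(0) = 3.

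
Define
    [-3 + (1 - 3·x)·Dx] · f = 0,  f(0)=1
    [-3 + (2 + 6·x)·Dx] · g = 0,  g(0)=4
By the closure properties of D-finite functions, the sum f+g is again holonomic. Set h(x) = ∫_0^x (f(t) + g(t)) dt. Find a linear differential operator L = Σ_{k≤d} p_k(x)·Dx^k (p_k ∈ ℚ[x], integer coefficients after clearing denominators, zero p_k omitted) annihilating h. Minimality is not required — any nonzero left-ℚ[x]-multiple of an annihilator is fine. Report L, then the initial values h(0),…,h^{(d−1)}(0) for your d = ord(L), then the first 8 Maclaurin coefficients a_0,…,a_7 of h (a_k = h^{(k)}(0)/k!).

f: a_k = 1, 3, 9, 27, 81, 243, 729, 2187, …
g: a_k = 4, 6, -9/2, 27/4, -405/32, 1701/64, -15309/256, 72171/512, …
h₀=f+g: left-lcm gives L₀, ord ≤ 2.
∫: right-multiply L₀ by Dx.
L = (-45 - 81·x)·Dx + (27 + 126·x + 243·x^2)·Dx^2 + (-2 - 18·x + 18·x^2 + 162·x^3)·Dx^3  (order 3).
h: a_k = 0, 5, 9/2, 3/2, 135/16, 2187/160, 5751/128, 171315/1792, …
ICs: h(0) = 0, h′(0) = 5, h′′(0) = 9.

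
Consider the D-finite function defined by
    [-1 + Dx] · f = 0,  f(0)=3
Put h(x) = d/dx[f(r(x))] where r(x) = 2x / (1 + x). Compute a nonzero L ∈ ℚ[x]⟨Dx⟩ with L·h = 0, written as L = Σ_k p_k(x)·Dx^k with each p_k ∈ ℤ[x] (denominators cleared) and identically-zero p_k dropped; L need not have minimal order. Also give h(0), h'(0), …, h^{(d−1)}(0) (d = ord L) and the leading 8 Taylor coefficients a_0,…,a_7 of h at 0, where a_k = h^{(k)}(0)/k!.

L = -2·x + (-1 - 2·x - x^2)·Dx  (order 1).
h: a_k = 6, 0, -6, 8, -6, 8/5, 10/3, -256/35, …
ICs: h(0) = 6.

f: a_k = 3, 3, 3/2, 1/2, 1/8, 1/40, 1/240, 1/1680, …
L₀ from L_f via x↦r, Dx↦r'^{-1}Dx.
Derive L from L₀ (diff closure).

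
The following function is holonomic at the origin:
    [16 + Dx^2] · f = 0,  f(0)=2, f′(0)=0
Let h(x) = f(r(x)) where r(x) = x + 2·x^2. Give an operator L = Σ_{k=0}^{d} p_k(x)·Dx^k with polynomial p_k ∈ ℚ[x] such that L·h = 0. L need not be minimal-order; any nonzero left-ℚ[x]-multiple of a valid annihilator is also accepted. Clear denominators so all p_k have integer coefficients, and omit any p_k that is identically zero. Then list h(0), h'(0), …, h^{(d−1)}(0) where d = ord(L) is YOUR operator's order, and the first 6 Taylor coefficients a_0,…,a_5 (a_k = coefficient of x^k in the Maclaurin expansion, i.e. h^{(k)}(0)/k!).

f: a_k = 2, 0, -16, 0, 64/3, 0, …
f∘r: x↦r, Dx↦Dx/r' in L_f ⇒ L₀.
L = (16 + 192·x + 768·x^2 + 1024·x^3) - 4·Dx + (1 + 4·x)·Dx^2  (order 2).
h: a_k = 2, 0, -16, -64, -128/3, 512/3, …
ICs: h(0) = 2, h′(0) = 0.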